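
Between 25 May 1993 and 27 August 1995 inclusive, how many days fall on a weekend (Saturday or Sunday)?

236

25 May 1993 is a Tuesday.
That's 825 days from start to end, counting both.
825 = 7 × 117 + 6, so there are 117 full weeks plus 6 extra days.
Each full week contributes 2 weekend days (Sat, Sun): 117 × 2 = 234.
The 6 extra days are Tue, Wed, Thu, Fri, Sat, Sun — 2 of them qualify.
Total: 234 + 2 = 236.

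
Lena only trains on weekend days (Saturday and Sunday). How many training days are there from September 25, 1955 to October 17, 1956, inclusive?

111

September 25, 1955 is a Sunday.
From September 25, 1955 to October 17, 1956 is 389 days inclusive.
389 = 7 × 55 + 4, so there are 55 full weeks plus 4 extra days.
Each full week contributes 2 weekend days (Sat, Sun): 55 × 2 = 110.
The 4 extra days are Sunday, Monday, Tuesday, Wednesday — 1 of them qualifies.
Total: 110 + 1 = 111.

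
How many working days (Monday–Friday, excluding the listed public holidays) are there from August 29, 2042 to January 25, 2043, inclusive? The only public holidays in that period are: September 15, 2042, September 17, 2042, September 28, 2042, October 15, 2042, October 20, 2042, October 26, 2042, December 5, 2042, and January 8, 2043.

August 29, 2042 is a Friday.
From August 29, 2042 to January 25, 2043 is 150 days inclusive.
150 = 7 × 21 + 3, so there are 21 full weeks plus 3 extra days.
Each full week contributes 5 weekdays (Mon–Fri): 21 × 5 = 105.
The 3 extra days are Friday, Saturday, Sunday — 1 of them qualifies.
Total: 105 + 1 = 106.
Holidays: September 15, 2042 (Mon); September 17, 2042 (Wed); September 28, 2042 (Sun); October 15, 2042 (Wed); October 20, 2042 (Mon); October 26, 2042 (Sun); December 5, 2042 (Fri); January 8, 2043 (Thu).
6 of the 8 holidays fall on weekdays; the rest are weekends and were already excluded.
Business days: 106 − 6 = 100.

100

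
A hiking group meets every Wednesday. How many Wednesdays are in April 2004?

4

1 April 2004 is a Thursday.
The range spans 30 days (inclusive of both endpoints).
30 = 7 × 4 + 2, so there are 4 full weeks plus 2 extra days.
Each full week contributes one Wednesday: 4 so far.
The 2 extra days are Thu, Fri — none qualify.
Total: 4 + 0 = 4.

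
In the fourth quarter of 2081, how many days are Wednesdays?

14

October 1, 2081 is a Wednesday.
That's 92 days from start to end, counting both.
92 = 7 × 13 + 1, so there are 13 full weeks plus 1 extra day.
Each full week contributes one Wednesday: 13 so far.
The 1 extra day is Wednesday — 1 of them qualifies.
Total: 13 + 1 = 14.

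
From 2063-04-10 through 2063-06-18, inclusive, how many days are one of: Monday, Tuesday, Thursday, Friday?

40

2063-04-10 is a Tuesday.
The range spans 70 days (inclusive of both endpoints).
70 = 7 × 10, so the span is exactly 10 full weeks.
Each full week contributes 4 days from the set (Mon, Tue, Thu, Fri): 10 × 4 = 40.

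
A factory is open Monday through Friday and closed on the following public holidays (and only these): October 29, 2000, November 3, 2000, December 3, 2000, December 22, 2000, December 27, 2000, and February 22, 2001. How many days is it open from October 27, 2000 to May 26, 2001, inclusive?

147

October 27, 2000 is a Friday.
That's 212 days from start to end, counting both.
212 = 7 × 30 + 2, so there are 30 full weeks plus 2 extra days.
Each full week contributes 5 weekdays (Mon–Fri): 30 × 5 = 150.
The 2 extra days are Friday, Saturday — 1 of them qualifies.
Total: 150 + 1 = 151.
Holidays: October 29, 2000 (Sun); November 3, 2000 (Fri); December 3, 2000 (Sun); December 22, 2000 (Fri); December 27, 2000 (Wed); February 22, 2001 (Thu).
4 of the 6 holidays fall on weekdays; the rest are weekends and were already excluded.
Business days: 151 − 4 = 147.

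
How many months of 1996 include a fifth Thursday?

A month has five Thursdays exactly when Thursday falls within its first (length − 28) days.
Jan: 31 days, starts Mon → 5 of Mon, Tue, Wed
Feb: 29 days, starts Thu → 5 of Thu ✓
Mar: 31 days, starts Fri → 5 of Fri, Sat, Sun
Apr: 30 days, starts Mon → 5 of Mon, Tue
May: 31 days, starts Wed → 5 of Wed, Thu, Fri ✓
Jun: 30 days, starts Sat → 5 of Sat, Sun
Jul: 31 days, starts Mon → 5 of Mon, Tue, Wed
Aug: 31 days, starts Thu → 5 of Thu, Fri, Sat ✓
Sep: 30 days, starts Sun → 5 of Sun, Mon
Oct: 31 days, starts Tue → 5 of Tue, Wed, Thu ✓
Nov: 30 days, starts Fri → 5 of Fri, Sat
Dec: 31 days, starts Sun → 5 of Sun, Mon, Tue
Months with five Thursdays: Feb, May, Aug, Oct.

4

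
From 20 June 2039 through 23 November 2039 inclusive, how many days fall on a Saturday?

20 June 2039 is a Monday.
From 20 June 2039 to 23 November 2039 is 157 days inclusive.
157 = 7 × 22 + 3, so there are 22 full weeks plus 3 extra days.
Each full week contributes one Saturday: 22 so far.
The 3 extra days are Monday, Tuesday, Wednesday — none qualify.
Total: 22 + 0 = 22.

22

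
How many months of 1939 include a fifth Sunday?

5

A month has five Sundays exactly when Sunday falls within its first (length − 28) days.
Jan: 31 days, starts Sun → 5 of Sun, Mon, Tue ✓
Feb: 28 days, starts Wed → 5 of (none)
Mar: 31 days, starts Wed → 5 of Wed, Thu, Fri
Apr: 30 days, starts Sat → 5 of Sat, Sun ✓
May: 31 days, starts Mon → 5 of Mon, Tue, Wed
Jun: 30 days, starts Thu → 5 of Thu, Fri
Jul: 31 days, starts Sat → 5 of Sat, Sun, Mon ✓
Aug: 31 days, starts Tue → 5 of Tue, Wed, Thu
Sep: 30 days, starts Fri → 5 of Fri, Sat
Oct: 31 days, starts Sun → 5 of Sun, Mon, Tue ✓
Nov: 30 days, starts Wed → 5 of Wed, Thu
Dec: 31 days, starts Fri → 5 of Fri, Sat, Sun ✓
Months with five Sundays: Jan, Apr, Jul, Oct, Dec.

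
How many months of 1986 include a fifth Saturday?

A month has five Saturdays exactly when Saturday falls within its first (length − 28) days.
Jan: 31 days, starts Wed → 5 of Wed, Thu, Fri
Feb: 28 days, starts Sat → 5 of (none)
Mar: 31 days, starts Sat → 5 of Sat, Sun, Mon ✓
Apr: 30 days, starts Tue → 5 of Tue, Wed
May: 31 days, starts Thu → 5 of Thu, Fri, Sat ✓
Jun: 30 days, starts Sun → 5 of Sun, Mon
Jul: 31 days, starts Tue → 5 of Tue, Wed, Thu
Aug: 31 days, starts Fri → 5 of Fri, Sat, Sun ✓
Sep: 30 days, starts Mon → 5 of Mon, Tue
Oct: 31 days, starts Wed → 5 of Wed, Thu, Fri
Nov: 30 days, starts Sat → 5 of Sat, Sun ✓
Dec: 31 days, starts Mon → 5 of Mon, Tue, Wed
Months with five Saturdays: Mar, May, Aug, Nov.

4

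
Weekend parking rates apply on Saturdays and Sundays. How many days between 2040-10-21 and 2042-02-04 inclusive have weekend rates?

2040-10-21 is a Sunday.
From 2040-10-21 to 2042-02-04 is 472 days inclusive.
472 = 7 × 67 + 3, so there are 67 full weeks plus 3 extra days.
Each full week contributes 2 weekend days (Sat, Sun): 67 × 2 = 134.
The 3 extra days are Sun, Mon, Tue — 1 of them qualifies.
Total: 134 + 1 = 135.

135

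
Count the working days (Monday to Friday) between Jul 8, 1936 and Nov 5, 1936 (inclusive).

Jul 8, 1936 is a Wednesday.
The range spans 121 days (inclusive of both endpoints).
121 = 7 × 17 + 2, so there are 17 full weeks plus 2 extra days.
Each full week contributes 5 weekdays (Mon–Fri): 17 × 5 = 85.
The 2 extra days are Wednesday, Thursday — 2 of them qualify.
Total: 85 + 2 = 87.

87 weekdays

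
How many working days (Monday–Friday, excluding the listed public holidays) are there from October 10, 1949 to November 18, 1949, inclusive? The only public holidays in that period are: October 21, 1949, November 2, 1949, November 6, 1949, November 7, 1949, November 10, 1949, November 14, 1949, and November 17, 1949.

24 working days

October 10, 1949 is a Monday.
That's 40 days from start to end, counting both.
40 = 7 × 5 + 5, so there are 5 full weeks plus 5 extra days.
Each full week contributes 5 weekdays (Mon–Fri): 5 × 5 = 25.
The 5 extra days are Monday, Tuesday, Wednesday, Thursday, Friday — 5 of them qualify.
Total: 25 + 5 = 30.
Holidays: October 21, 1949 (Fri); November 2, 1949 (Wed); November 6, 1949 (Sun); November 7, 1949 (Mon); November 10, 1949 (Thu); November 14, 1949 (Mon); November 17, 1949 (Thu).
6 of the 7 holidays fall on weekdays; the rest are weekends and were already excluded.
Business days: 30 − 6 = 24.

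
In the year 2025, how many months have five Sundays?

A month has five Sundays exactly when Sunday falls within its first (length − 28) days.
Jan: 31 days, starts Wed → 5 of Wed, Thu, Fri
Feb: 28 days, starts Sat → 5 of (none)
Mar: 31 days, starts Sat → 5 of Sat, Sun, Mon ✓
Apr: 30 days, starts Tue → 5 of Tue, Wed
May: 31 days, starts Thu → 5 of Thu, Fri, Sat
Jun: 30 days, starts Sun → 5 of Sun, Mon ✓
Jul: 31 days, starts Tue → 5 of Tue, Wed, Thu
Aug: 31 days, starts Fri → 5 of Fri, Sat, Sun ✓
Sep: 30 days, starts Mon → 5 of Mon, Tue
Oct: 31 days, starts Wed → 5 of Wed, Thu, Fri
Nov: 30 days, starts Sat → 5 of Sat, Sun ✓
Dec: 31 days, starts Mon → 5 of Mon, Tue, Wed
Months with five Sundays: Mar, Jun, Aug, Nov.

4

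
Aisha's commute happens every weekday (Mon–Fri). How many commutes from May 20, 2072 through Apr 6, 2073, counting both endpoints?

230

May 20, 2072 is a Friday.
That's 322 days from start to end, counting both.
322 = 7 × 46, so the span is exactly 46 full weeks.
Each full week contributes 5 weekdays (Mon–Fri): 46 × 5 = 230.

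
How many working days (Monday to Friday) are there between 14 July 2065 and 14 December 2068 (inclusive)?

14 July 2065 is a Tuesday.
From 14 July 2065 to 14 December 2068 is 1250 days inclusive.
1250 = 7 × 178 + 4, so there are 178 full weeks plus 4 extra days.
Each full week contributes 5 weekdays (Mon–Fri): 178 × 5 = 890.
The 4 extra days are Tuesday, Wednesday, Thursday, Friday — 4 of them qualify.
Total: 890 + 4 = 894.

894 weekdays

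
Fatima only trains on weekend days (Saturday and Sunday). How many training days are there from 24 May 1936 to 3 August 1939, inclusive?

333

24 May 1936 is a Sunday.
From 24 May 1936 to 3 August 1939 is 1167 days inclusive.
1167 = 7 × 166 + 5, so there are 166 full weeks plus 5 extra days.
Each full week contributes 2 weekend days (Sat, Sun): 166 × 2 = 332.
The 5 extra days are Sun, Mon, Tue, Wed, Thu — 1 of them qualifies.
Total: 332 + 1 = 333.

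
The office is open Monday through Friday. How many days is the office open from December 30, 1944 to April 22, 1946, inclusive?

341 weekdays

December 30, 1944 is a Saturday.
That's 479 days from start to end, counting both.
479 = 7 × 68 + 3, so there are 68 full weeks plus 3 extra days.
Each full week contributes 5 weekdays (Mon–Fri): 68 × 5 = 340.
The 3 extra days are Sat, Sun, Mon — 1 of them qualifies.
Total: 340 + 1 = 341.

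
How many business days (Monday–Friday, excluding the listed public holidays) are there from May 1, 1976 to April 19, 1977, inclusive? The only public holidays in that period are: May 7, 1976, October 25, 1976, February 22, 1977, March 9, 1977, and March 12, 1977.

248 business days

May 1, 1976 is a Saturday.
From May 1, 1976 to April 19, 1977 is 354 days inclusive.
354 = 7 × 50 + 4, so there are 50 full weeks plus 4 extra days.
Each full week contributes 5 weekdays (Mon–Fri): 50 × 5 = 250.
The 4 extra days are Sat, Sun, Mon, Tue — 2 of them qualify.
Total: 250 + 2 = 252.
Holidays: May 7, 1976 (Fri); October 25, 1976 (Mon); February 22, 1977 (Tue); March 9, 1977 (Wed); March 12, 1977 (Sat).
4 of the 5 holidays fall on weekdays; the rest are weekends and were already excluded.
Business days: 252 − 4 = 248.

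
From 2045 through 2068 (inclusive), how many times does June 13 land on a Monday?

Day of week of June 13 in each year:
2045: Tue, 2046: Wed, 2047: Thu, 2048: Sat, 2049: Sun, 2050: Mon ✓, 2051: Tue, 2052: Thu, 2053: Fri, 2054: Sat, 2055: Sun, 2056: Tue, 2057: Wed, 2058: Thu, 2059: Fri, 2060: Sun, 2061: Mon ✓, 2062: Tue, 2063: Wed, 2064: Fri, 2065: Sat, 2066: Sun, 2067: Mon ✓, 2068: Wed
Mondays: 2050, 2061, 2067.

3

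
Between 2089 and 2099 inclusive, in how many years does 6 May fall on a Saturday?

1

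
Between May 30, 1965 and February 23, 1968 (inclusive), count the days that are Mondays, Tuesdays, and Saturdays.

May 30, 1965 is a Sunday.
That's 1000 days from start to end, counting both.
1000 = 7 × 142 + 6, so there are 142 full weeks plus 6 extra days.
Each full week contributes 3 days from the set (Mon, Tue, Sat): 142 × 3 = 426.
The 6 extra days are Sunday, Monday, Tuesday, Wednesday, Thursday, Friday — 2 of them qualify.
Total: 426 + 2 = 428.

428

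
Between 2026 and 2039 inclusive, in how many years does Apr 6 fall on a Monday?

Day of week of April 6 in each year:
2026: Mon ✓, 2027: Tue, 2028: Thu, 2029: Fri, 2030: Sat, 2031: Sun, 2032: Tue, 2033: Wed, 2034: Thu, 2035: Fri, 2036: Sun, 2037: Mon ✓, 2038: Tue, 2039: Wed
Mondays: 2026, 2037.

2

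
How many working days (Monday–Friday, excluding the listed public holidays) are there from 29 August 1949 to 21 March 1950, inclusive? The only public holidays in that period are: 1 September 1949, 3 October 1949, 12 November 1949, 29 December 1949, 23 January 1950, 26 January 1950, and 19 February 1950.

29 August 1949 is a Monday.
That's 205 days from start to end, counting both.
205 = 7 × 29 + 2, so there are 29 full weeks plus 2 extra days.
Each full week contributes 5 weekdays (Mon–Fri): 29 × 5 = 145.
The 2 extra days are Mon, Tue — 2 of them qualify.
Total: 145 + 2 = 147.
Holidays: 1 September 1949 (Thu); 3 October 1949 (Mon); 12 November 1949 (Sat); 29 December 1949 (Thu); 23 January 1950 (Mon); 26 January 1950 (Thu); 19 February 1950 (Sun).
5 of the 7 holidays fall on weekdays; the rest are weekends and were already excluded.
Business days: 147 − 5 = 142.

142 working days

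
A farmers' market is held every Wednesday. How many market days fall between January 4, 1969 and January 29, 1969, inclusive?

4 Wednesdays

January 4, 1969 is a Saturday.
The range spans 26 days (inclusive of both endpoints).
26 = 7 × 3 + 5, so there are 3 full weeks plus 5 extra days.
Each full week contributes one Wednesday: 3 so far.
The 5 extra days are Saturday, Sunday, Monday, Tuesday, Wednesday — 1 of them qualifies.
Total: 3 + 1 = 4.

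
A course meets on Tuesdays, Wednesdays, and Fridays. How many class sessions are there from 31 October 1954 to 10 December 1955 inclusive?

174

31 October 1954 is a Sunday.
That's 406 days from start to end, counting both.
406 = 7 × 58, so the span is exactly 58 full weeks.
Each full week contributes 3 days from the set (Tue, Wed, Fri): 58 × 3 = 174.
Total: 174.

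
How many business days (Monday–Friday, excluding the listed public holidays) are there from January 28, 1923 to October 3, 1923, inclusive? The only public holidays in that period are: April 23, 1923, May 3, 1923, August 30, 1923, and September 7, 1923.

January 28, 1923 is a Sunday.
That's 249 days from start to end, counting both.
249 = 7 × 35 + 4, so there are 35 full weeks plus 4 extra days.
Each full week contributes 5 weekdays (Mon–Fri): 35 × 5 = 175.
The 4 extra days are Sun, Mon, Tue, Wed — 3 of them qualify.
Total: 175 + 3 = 178.
Holidays: April 23, 1923 (Mon); May 3, 1923 (Thu); August 30, 1923 (Thu); September 7, 1923 (Fri).
All 4 holidays fall on weekdays, so subtract 4.
Business days: 178 − 4 = 174.

174 business days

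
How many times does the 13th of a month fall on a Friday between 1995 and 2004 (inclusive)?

17

Friday-the-13ths by year:
1995: Jan, Oct
1996: Sep, Dec
1997: Jun
1998: Feb, Mar, Nov
1999: Aug
2000: Oct
2001: Apr, Jul
2002: Sep, Dec
2003: Jun
2004: Feb, Aug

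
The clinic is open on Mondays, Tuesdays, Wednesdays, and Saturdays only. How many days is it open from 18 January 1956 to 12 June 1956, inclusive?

18 January 1956 is a Wednesday.
The range spans 147 days (inclusive of both endpoints).
147 = 7 × 21, so the span is exactly 21 full weeks.
Each full week contributes 4 days from the set (Mon, Tue, Wed, Sat): 21 × 4 = 84.

84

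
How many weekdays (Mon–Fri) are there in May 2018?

23 weekdays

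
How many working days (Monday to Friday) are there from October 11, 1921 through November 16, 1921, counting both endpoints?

27 weekdays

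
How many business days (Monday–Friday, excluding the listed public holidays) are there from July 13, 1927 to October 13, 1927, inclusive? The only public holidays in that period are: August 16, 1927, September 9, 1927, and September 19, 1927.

64

July 13, 1927 is a Wednesday.
The range spans 93 days (inclusive of both endpoints).
93 = 7 × 13 + 2, so there are 13 full weeks plus 2 extra days.
Each full week contributes 5 weekdays (Mon–Fri): 13 × 5 = 65.
The 2 extra days are Wed, Thu — 2 of them qualify.
Total: 65 + 2 = 67.
Holidays: August 16, 1927 (Tue); September 9, 1927 (Fri); September 19, 1927 (Mon).
All 3 holidays fall on weekdays, so subtract 3.
Business days: 67 − 3 = 64.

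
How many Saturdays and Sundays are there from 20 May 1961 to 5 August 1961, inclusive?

23

20 May 1961 is a Saturday.
From 20 May 1961 to 5 August 1961 is 78 days inclusive.
78 = 7 × 11 + 1, so there are 11 full weeks plus 1 extra day.
Each full week contributes 2 weekend days (Sat, Sun): 11 × 2 = 22.
The 1 extra day is Sat — 1 of them qualifies.
Total: 22 + 1 = 23.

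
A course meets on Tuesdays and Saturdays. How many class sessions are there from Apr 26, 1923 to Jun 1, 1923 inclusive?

10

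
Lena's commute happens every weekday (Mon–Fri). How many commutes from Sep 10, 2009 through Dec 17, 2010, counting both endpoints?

332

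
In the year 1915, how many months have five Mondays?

4

A month has five Mondays exactly when Monday falls within its first (length − 28) days.
Jan: 31 days, starts Fri → 5 of Fri, Sat, Sun
Feb: 28 days, starts Mon → 5 of (none)
Mar: 31 days, starts Mon → 5 of Mon, Tue, Wed ✓
Apr: 30 days, starts Thu → 5 of Thu, Fri
May: 31 days, starts Sat → 5 of Sat, Sun, Mon ✓
Jun: 30 days, starts Tue → 5 of Tue, Wed
Jul: 31 days, starts Thu → 5 of Thu, Fri, Sat
Aug: 31 days, starts Sun → 5 of Sun, Mon, Tue ✓
Sep: 30 days, starts Wed → 5 of Wed, Thu
Oct: 31 days, starts Fri → 5 of Fri, Sat, Sun
Nov: 30 days, starts Mon → 5 of Mon, Tue ✓
Dec: 31 days, starts Wed → 5 of Wed, Thu, Fri
Months with five Mondays: Mar, May, Aug, Nov.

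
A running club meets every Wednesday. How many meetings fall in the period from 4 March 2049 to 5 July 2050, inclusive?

4 March 2049 is a Thursday.
From 4 March 2049 to 5 July 2050 is 489 days inclusive.
489 = 7 × 69 + 6, so there are 69 full weeks plus 6 extra days.
Each full week contributes one Wednesday: 69 so far.
The 6 extra days are Thu, Fri, Sat, Sun, Mon, Tue — none qualify.
Total: 69 + 0 = 69.

69 Wednesdays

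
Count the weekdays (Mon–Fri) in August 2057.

1 August 2057 is a Wednesday.
The range spans 31 days (inclusive of both endpoints).
31 = 7 × 4 + 3, so there are 4 full weeks plus 3 extra days.
Each full week contributes 5 weekdays (Mon–Fri): 4 × 5 = 20.
The 3 extra days are Wed, Thu, Fri — 3 of them qualify.
Total: 20 + 3 = 23.

23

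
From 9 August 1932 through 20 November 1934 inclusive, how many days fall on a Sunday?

9 August 1932 is a Tuesday.
The range spans 834 days (inclusive of both endpoints).
834 = 7 × 119 + 1, so there are 119 full weeks plus 1 extra day.
Each full week contributes one Sunday: 119 so far.
The 1 extra day is Tue — none qualify.
Total: 119 + 0 = 119.

119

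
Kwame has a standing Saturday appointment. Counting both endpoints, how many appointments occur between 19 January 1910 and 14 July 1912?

19 January 1910 is a Wednesday.
From 19 January 1910 to 14 July 1912 is 908 days inclusive.
908 = 7 × 129 + 5, so there are 129 full weeks plus 5 extra days.
Each full week contributes one Saturday: 129 so far.
The 5 extra days are Wed, Thu, Fri, Sat, Sun — 1 of them qualifies.
Total: 129 + 1 = 130.

130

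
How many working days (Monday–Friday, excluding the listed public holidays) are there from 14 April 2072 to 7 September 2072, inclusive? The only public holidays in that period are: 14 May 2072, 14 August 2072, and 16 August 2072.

14 April 2072 is a Thursday.
That's 147 days from start to end, counting both.
147 = 7 × 21, so the span is exactly 21 full weeks.
Each full week contributes 5 weekdays (Mon–Fri): 21 × 5 = 105.
Total: 105.
Holidays: 14 May 2072 (Sat); 14 August 2072 (Sun); 16 August 2072 (Tue).
1 of the 3 holidays fall on weekdays; the rest are weekends and were already excluded.
Business days: 105 − 1 = 104.

104 working days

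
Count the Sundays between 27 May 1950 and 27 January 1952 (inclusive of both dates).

88 Sundays

27 May 1950 is a Saturday.
From 27 May 1950 to 27 January 1952 is 611 days inclusive.
611 = 7 × 87 + 2, so there are 87 full weeks plus 2 extra days.
Each full week contributes one Sunday: 87 so far.
The 2 extra days are Saturday, Sunday — 1 of them qualifies.
Total: 87 + 1 = 88.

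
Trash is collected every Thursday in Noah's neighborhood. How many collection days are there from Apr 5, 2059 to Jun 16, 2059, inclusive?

10 Thursdays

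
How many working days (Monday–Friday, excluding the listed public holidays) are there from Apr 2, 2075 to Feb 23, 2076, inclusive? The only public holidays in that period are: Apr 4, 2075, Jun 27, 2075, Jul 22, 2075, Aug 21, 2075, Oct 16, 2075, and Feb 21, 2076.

Apr 2, 2075 is a Tuesday.
From Apr 2, 2075 to Feb 23, 2076 is 328 days inclusive.
328 = 7 × 46 + 6, so there are 46 full weeks plus 6 extra days.
Each full week contributes 5 weekdays (Mon–Fri): 46 × 5 = 230.
The 6 extra days are Tuesday, Wednesday, Thursday, Friday, Saturday, Sunday — 4 of them qualify.
Total: 230 + 4 = 234.
Holidays: Apr 4, 2075 (Thu); Jun 27, 2075 (Thu); Jul 22, 2075 (Mon); Aug 21, 2075 (Wed); Oct 16, 2075 (Wed); Feb 21, 2076 (Fri).
All 6 holidays fall on weekdays, so subtract 6.
Business days: 234 − 6 = 228.

228 working days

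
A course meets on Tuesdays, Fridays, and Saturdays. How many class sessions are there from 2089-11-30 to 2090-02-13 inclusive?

2089-11-30 is a Wednesday.
That's 76 days from start to end, counting both.
76 = 7 × 10 + 6, so there are 10 full weeks plus 6 extra days.
Each full week contributes 3 days from the set (Tue, Fri, Sat): 10 × 3 = 30.
The 6 extra days are Wed, Thu, Fri, Sat, Sun, Mon — 2 of them qualify.
Total: 30 + 2 = 32.

32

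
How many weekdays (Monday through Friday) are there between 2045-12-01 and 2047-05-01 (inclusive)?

369

2045-12-01 is a Friday.
The range spans 517 days (inclusive of both endpoints).
517 = 7 × 73 + 6, so there are 73 full weeks plus 6 extra days.
Each full week contributes 5 weekdays (Mon–Fri): 73 × 5 = 365.
The 6 extra days are Fri, Sat, Sun, Mon, Tue, Wed — 4 of them qualify.
Total: 365 + 4 = 369.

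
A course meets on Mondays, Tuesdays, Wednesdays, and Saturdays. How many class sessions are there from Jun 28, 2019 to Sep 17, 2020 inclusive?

Jun 28, 2019 is a Friday.
From Jun 28, 2019 to Sep 17, 2020 is 448 days inclusive.
448 = 7 × 64, so the span is exactly 64 full weeks.
Each full week contributes 4 days from the set (Mon, Tue, Wed, Sat): 64 × 4 = 256.

256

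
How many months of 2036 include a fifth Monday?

4

A month has five Mondays exactly when Monday falls within its first (length − 28) days.
Jan: 31 days, starts Tue → 5 of Tue, Wed, Thu
Feb: 29 days, starts Fri → 5 of Fri
Mar: 31 days, starts Sat → 5 of Sat, Sun, Mon ✓
Apr: 30 days, starts Tue → 5 of Tue, Wed
May: 31 days, starts Thu → 5 of Thu, Fri, Sat
Jun: 30 days, starts Sun → 5 of Sun, Mon ✓
Jul: 31 days, starts Tue → 5 of Tue, Wed, Thu
Aug: 31 days, starts Fri → 5 of Fri, Sat, Sun
Sep: 30 days, starts Mon → 5 of Mon, Tue ✓
Oct: 31 days, starts Wed → 5 of Wed, Thu, Fri
Nov: 30 days, starts Sat → 5 of Sat, Sun
Dec: 31 days, starts Mon → 5 of Mon, Tue, Wed ✓
Months with five Mondays: Mar, Jun, Sep, Dec.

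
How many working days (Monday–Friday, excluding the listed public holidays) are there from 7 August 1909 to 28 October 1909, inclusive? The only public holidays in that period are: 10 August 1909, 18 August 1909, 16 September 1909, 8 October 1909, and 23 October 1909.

55 working days

7 August 1909 is a Saturday.
That's 83 days from start to end, counting both.
83 = 7 × 11 + 6, so there are 11 full weeks plus 6 extra days.
Each full week contributes 5 weekdays (Mon–Fri): 11 × 5 = 55.
The 6 extra days are Saturday, Sunday, Monday, Tuesday, Wednesday, Thursday — 4 of them qualify.
Total: 55 + 4 = 59.
Holidays: 10 August 1909 (Tue); 18 August 1909 (Wed); 16 September 1909 (Thu); 8 October 1909 (Fri); 23 October 1909 (Sat).
4 of the 5 holidays fall on weekdays; the rest are weekends and were already excluded.
Business days: 59 − 4 = 55.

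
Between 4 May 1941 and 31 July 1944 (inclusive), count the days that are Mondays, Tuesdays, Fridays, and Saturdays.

4 May 1941 is a Sunday.
That's 1185 days from start to end, counting both.
1185 = 7 × 169 + 2, so there are 169 full weeks plus 2 extra days.
Each full week contributes 4 days from the set (Mon, Tue, Fri, Sat): 169 × 4 = 676.
The 2 extra days are Sun, Mon — 1 of them qualifies.
Total: 676 + 1 = 677.

677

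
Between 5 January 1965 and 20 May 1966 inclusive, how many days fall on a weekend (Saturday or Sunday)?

142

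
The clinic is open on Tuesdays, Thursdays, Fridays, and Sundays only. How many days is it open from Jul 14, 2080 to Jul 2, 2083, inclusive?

Jul 14, 2080 is a Sunday.
That's 1084 days from start to end, counting both.
1084 = 7 × 154 + 6, so there are 154 full weeks plus 6 extra days.
Each full week contributes 4 days from the set (Tue, Thu, Fri, Sun): 154 × 4 = 616.
The 6 extra days are Sunday, Monday, Tuesday, Wednesday, Thursday, Friday — 4 of them qualify.
Total: 616 + 4 = 620.

620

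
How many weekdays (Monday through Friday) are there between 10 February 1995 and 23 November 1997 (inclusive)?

10 February 1995 is a Friday.
From 10 February 1995 to 23 November 1997 is 1018 days inclusive.
1018 = 7 × 145 + 3, so there are 145 full weeks plus 3 extra days.
Each full week contributes 5 weekdays (Mon–Fri): 145 × 5 = 725.
The 3 extra days are Fri, Sat, Sun — 1 of them qualifies.
Total: 725 + 1 = 726.

726 weekdays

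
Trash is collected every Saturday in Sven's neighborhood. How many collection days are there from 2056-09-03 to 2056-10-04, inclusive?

4

2056-09-03 is a Sunday.
That's 32 days from start to end, counting both.
32 = 7 × 4 + 4, so there are 4 full weeks plus 4 extra days.
Each full week contributes one Saturday: 4 so far.
The 4 extra days are Sun, Mon, Tue, Wed — none qualify.
Total: 4 + 0 = 4.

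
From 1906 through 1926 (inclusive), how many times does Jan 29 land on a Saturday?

3

Day of week of January 29 in each year:
1906: Mon, 1907: Tue, 1908: Wed, 1909: Fri, 1910: Sat ✓, 1911: Sun, 1912: Mon, 1913: Wed, 1914: Thu, 1915: Fri, 1916: Sat ✓, 1917: Mon, 1918: Tue, 1919: Wed, 1920: Thu, 1921: Sat ✓, 1922: Sun, 1923: Mon, 1924: Tue, 1925: Thu, 1926: Fri
Saturdays: 1910, 1916, 1921.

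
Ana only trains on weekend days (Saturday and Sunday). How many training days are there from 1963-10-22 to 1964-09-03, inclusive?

90

1963-10-22 is a Tuesday.
From 1963-10-22 to 1964-09-03 is 318 days inclusive.
318 = 7 × 45 + 3, so there are 45 full weeks plus 3 extra days.
Each full week contributes 2 weekend days (Sat, Sun): 45 × 2 = 90.
The 3 extra days are Tuesday, Wednesday, Thursday — none qualify.
Total: 90 + 0 = 90.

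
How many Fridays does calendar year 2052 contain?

52

2052-01-01 is a Monday.
That's 366 days from start to end, counting both.
366 = 7 × 52 + 2, so there are 52 full weeks plus 2 extra days.
Each full week contributes one Friday: 52 so far.
The 2 extra days are Mon, Tue — none qualify.
Total: 52 + 0 = 52.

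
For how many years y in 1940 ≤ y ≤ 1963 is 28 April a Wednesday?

Day of week of April 28 in each year:
1940: Sun, 1941: Mon, 1942: Tue, 1943: Wed ✓, 1944: Fri, 1945: Sat, 1946: Sun, 1947: Mon, 1948: Wed ✓, 1949: Thu, 1950: Fri, 1951: Sat, 1952: Mon, 1953: Tue, 1954: Wed ✓, 1955: Thu, 1956: Sat, 1957: Sun, 1958: Mon, 1959: Tue, 1960: Thu, 1961: Fri, 1962: Sat, 1963: Sun
Wednesdays: 1943, 1948, 1954.

3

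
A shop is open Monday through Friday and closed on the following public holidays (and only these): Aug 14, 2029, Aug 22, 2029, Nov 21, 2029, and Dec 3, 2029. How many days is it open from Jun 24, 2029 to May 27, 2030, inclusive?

Jun 24, 2029 is a Sunday.
The range spans 338 days (inclusive of both endpoints).
338 = 7 × 48 + 2, so there are 48 full weeks plus 2 extra days.
Each full week contributes 5 weekdays (Mon–Fri): 48 × 5 = 240.
The 2 extra days are Sunday, Monday — 1 of them qualifies.
Total: 240 + 1 = 241.
Holidays: Aug 14, 2029 (Tue); Aug 22, 2029 (Wed); Nov 21, 2029 (Wed); Dec 3, 2029 (Mon).
All 4 holidays fall on weekdays, so subtract 4.
Business days: 241 − 4 = 237.

237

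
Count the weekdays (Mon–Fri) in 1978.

Jan 1, 1978 is a Sunday.
The range spans 365 days (inclusive of both endpoints).
365 = 7 × 52 + 1, so there are 52 full weeks plus 1 extra day.
Each full week contributes 5 weekdays (Mon–Fri): 52 × 5 = 260.
The 1 extra day is Sun — none qualify.
Total: 260 + 0 = 260.

260 weekdays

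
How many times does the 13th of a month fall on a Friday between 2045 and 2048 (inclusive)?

8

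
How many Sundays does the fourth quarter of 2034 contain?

Oct 1, 2034 is a Sunday.
From Oct 1, 2034 to Dec 31, 2034 is 92 days inclusive.
92 = 7 × 13 + 1, so there are 13 full weeks plus 1 extra day.
Each full week contributes one Sunday: 13 so far.
The 1 extra day is Sun — 1 of them qualifies.
Total: 13 + 1 = 14.

14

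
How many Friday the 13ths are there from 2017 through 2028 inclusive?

20

Friday-the-13ths by year:
2017: Jan, Oct
2018: Apr, Jul
2019: Sep, Dec
2020: Mar, Nov
2021: Aug
2022: May
2023: Jan, Oct
2024: Sep, Dec
2025: Jun
2026: Feb, Mar, Nov
2027: Aug
2028: Oct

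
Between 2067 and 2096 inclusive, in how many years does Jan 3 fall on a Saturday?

4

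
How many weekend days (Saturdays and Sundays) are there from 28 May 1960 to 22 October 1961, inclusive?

28 May 1960 is a Saturday.
That's 513 days from start to end, counting both.
513 = 7 × 73 + 2, so there are 73 full weeks plus 2 extra days.
Each full week contributes 2 weekend days (Sat, Sun): 73 × 2 = 146.
The 2 extra days are Saturday, Sunday — 2 of them qualify.
Total: 146 + 2 = 148.

148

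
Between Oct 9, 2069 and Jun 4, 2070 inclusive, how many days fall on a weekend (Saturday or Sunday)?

68

Oct 9, 2069 is a Wednesday.
That's 239 days from start to end, counting both.
239 = 7 × 34 + 1, so there are 34 full weeks plus 1 extra day.
Each full week contributes 2 weekend days (Sat, Sun): 34 × 2 = 68.
The 1 extra day is Wednesday — none qualify.
Total: 68 + 0 = 68.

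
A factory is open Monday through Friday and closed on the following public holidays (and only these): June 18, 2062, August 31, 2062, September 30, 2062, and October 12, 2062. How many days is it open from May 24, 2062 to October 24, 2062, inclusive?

108

May 24, 2062 is a Wednesday.
The range spans 154 days (inclusive of both endpoints).
154 = 7 × 22, so the span is exactly 22 full weeks.
Each full week contributes 5 weekdays (Mon–Fri): 22 × 5 = 110.
Total: 110.
Holidays: June 18, 2062 (Sun); August 31, 2062 (Thu); September 30, 2062 (Sat); October 12, 2062 (Thu).
2 of the 4 holidays fall on weekdays; the rest are weekends and were already excluded.
Business days: 110 − 2 = 108.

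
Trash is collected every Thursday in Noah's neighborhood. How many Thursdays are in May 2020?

May 1, 2020 is a Friday.
From May 1, 2020 to May 31, 2020 is 31 days inclusive.
31 = 7 × 4 + 3, so there are 4 full weeks plus 3 extra days.
Each full week contributes one Thursday: 4 so far.
The 3 extra days are Fri, Sat, Sun — none qualify.
Total: 4 + 0 = 4.

4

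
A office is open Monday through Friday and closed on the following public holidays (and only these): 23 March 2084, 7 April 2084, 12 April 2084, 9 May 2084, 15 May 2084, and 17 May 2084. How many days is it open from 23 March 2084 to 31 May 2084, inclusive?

44 working days

23 March 2084 is a Thursday.
That's 70 days from start to end, counting both.
70 = 7 × 10, so the span is exactly 10 full weeks.
Each full week contributes 5 weekdays (Mon–Fri): 10 × 5 = 50.
Total: 50.
Holidays: 23 March 2084 (Thu); 7 April 2084 (Fri); 12 April 2084 (Wed); 9 May 2084 (Tue); 15 May 2084 (Mon); 17 May 2084 (Wed).
All 6 holidays fall on weekdays, so subtract 6.
Business days: 50 − 6 = 44.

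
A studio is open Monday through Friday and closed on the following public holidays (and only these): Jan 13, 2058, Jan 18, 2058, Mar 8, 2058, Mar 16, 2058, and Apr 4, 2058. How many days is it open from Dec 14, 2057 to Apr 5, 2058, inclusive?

78

Dec 14, 2057 is a Friday.
The range spans 113 days (inclusive of both endpoints).
113 = 7 × 16 + 1, so there are 16 full weeks plus 1 extra day.
Each full week contributes 5 weekdays (Mon–Fri): 16 × 5 = 80.
The 1 extra day is Friday — 1 of them qualifies.
Total: 80 + 1 = 81.
Holidays: Jan 13, 2058 (Sun); Jan 18, 2058 (Fri); Mar 8, 2058 (Fri); Mar 16, 2058 (Sat); Apr 4, 2058 (Thu).
3 of the 5 holidays fall on weekdays; the rest are weekends and were already excluded.
Business days: 81 − 3 = 78.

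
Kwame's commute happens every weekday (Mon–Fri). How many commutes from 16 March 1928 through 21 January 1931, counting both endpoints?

16 March 1928 is a Friday.
The range spans 1042 days (inclusive of both endpoints).
1042 = 7 × 148 + 6, so there are 148 full weeks plus 6 extra days.
Each full week contributes 5 weekdays (Mon–Fri): 148 × 5 = 740.
The 6 extra days are Friday, Saturday, Sunday, Monday, Tuesday, Wednesday — 4 of them qualify.
Total: 740 + 4 = 744.

744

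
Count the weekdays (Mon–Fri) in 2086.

261

1 January 2086 is a Tuesday.
That's 365 days from start to end, counting both.
365 = 7 × 52 + 1, so there are 52 full weeks plus 1 extra day.
Each full week contributes 5 weekdays (Mon–Fri): 52 × 5 = 260.
The 1 extra day is Tue — 1 of them qualifies.
Total: 260 + 1 = 261.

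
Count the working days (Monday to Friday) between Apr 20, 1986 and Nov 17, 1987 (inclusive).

412 weekdays

Apr 20, 1986 is a Sunday.
From Apr 20, 1986 to Nov 17, 1987 is 577 days inclusive.
577 = 7 × 82 + 3, so there are 82 full weeks plus 3 extra days.
Each full week contributes 5 weekdays (Mon–Fri): 82 × 5 = 410.
The 3 extra days are Sunday, Monday, Tuesday — 2 of them qualify.
Total: 410 + 2 = 412.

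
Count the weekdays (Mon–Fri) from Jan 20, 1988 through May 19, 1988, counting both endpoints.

Jan 20, 1988 is a Wednesday.
From Jan 20, 1988 to May 19, 1988 is 121 days inclusive.
121 = 7 × 17 + 2, so there are 17 full weeks plus 2 extra days.
Each full week contributes 5 weekdays (Mon–Fri): 17 × 5 = 85.
The 2 extra days are Wednesday, Thursday — 2 of them qualify.
Total: 85 + 2 = 87.

87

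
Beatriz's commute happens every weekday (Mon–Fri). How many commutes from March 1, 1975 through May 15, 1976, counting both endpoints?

March 1, 1975 is a Saturday.
That's 442 days from start to end, counting both.
442 = 7 × 63 + 1, so there are 63 full weeks plus 1 extra day.
Each full week contributes 5 weekdays (Mon–Fri): 63 × 5 = 315.
The 1 extra day is Sat — none qualify.
Total: 315 + 0 = 315.

315 weekdays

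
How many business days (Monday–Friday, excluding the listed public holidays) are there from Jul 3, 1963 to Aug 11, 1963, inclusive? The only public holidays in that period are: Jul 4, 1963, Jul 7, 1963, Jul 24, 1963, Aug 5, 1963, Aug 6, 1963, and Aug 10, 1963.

Jul 3, 1963 is a Wednesday.
From Jul 3, 1963 to Aug 11, 1963 is 40 days inclusive.
40 = 7 × 5 + 5, so there are 5 full weeks plus 5 extra days.
Each full week contributes 5 weekdays (Mon–Fri): 5 × 5 = 25.
The 5 extra days are Wed, Thu, Fri, Sat, Sun — 3 of them qualify.
Total: 25 + 3 = 28.
Holidays: Jul 4, 1963 (Thu); Jul 7, 1963 (Sun); Jul 24, 1963 (Wed); Aug 5, 1963 (Mon); Aug 6, 1963 (Tue); Aug 10, 1963 (Sat).
4 of the 6 holidays fall on weekdays; the rest are weekends and were already excluded.
Business days: 28 − 4 = 24.

24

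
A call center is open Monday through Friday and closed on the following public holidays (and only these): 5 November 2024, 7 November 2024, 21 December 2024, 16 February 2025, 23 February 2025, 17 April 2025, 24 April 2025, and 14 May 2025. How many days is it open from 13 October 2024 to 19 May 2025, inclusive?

151

13 October 2024 is a Sunday.
That's 219 days from start to end, counting both.
219 = 7 × 31 + 2, so there are 31 full weeks plus 2 extra days.
Each full week contributes 5 weekdays (Mon–Fri): 31 × 5 = 155.
The 2 extra days are Sunday, Monday — 1 of them qualifies.
Total: 155 + 1 = 156.
Holidays: 5 November 2024 (Tue); 7 November 2024 (Thu); 21 December 2024 (Sat); 16 February 2025 (Sun); 23 February 2025 (Sun); 17 April 2025 (Thu); 24 April 2025 (Thu); 14 May 2025 (Wed).
5 of the 8 holidays fall on weekdays; the rest are weekends and were already excluded.
Business days: 156 − 5 = 151.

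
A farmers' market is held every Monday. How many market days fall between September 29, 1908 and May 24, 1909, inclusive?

September 29, 1908 is a Tuesday.
The range spans 238 days (inclusive of both endpoints).
238 = 7 × 34, so the span is exactly 34 full weeks.
Each full week contributes one Monday: 34 so far.
Total: 34.

34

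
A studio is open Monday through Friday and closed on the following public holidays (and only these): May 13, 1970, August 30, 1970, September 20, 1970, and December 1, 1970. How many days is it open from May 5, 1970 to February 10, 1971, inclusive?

May 5, 1970 is a Tuesday.
That's 282 days from start to end, counting both.
282 = 7 × 40 + 2, so there are 40 full weeks plus 2 extra days.
Each full week contributes 5 weekdays (Mon–Fri): 40 × 5 = 200.
The 2 extra days are Tue, Wed — 2 of them qualify.
Total: 200 + 2 = 202.
Holidays: May 13, 1970 (Wed); August 30, 1970 (Sun); September 20, 1970 (Sun); December 1, 1970 (Tue).
2 of the 4 holidays fall on weekdays; the rest are weekends and were already excluded.
Business days: 202 − 2 = 200.

200 working days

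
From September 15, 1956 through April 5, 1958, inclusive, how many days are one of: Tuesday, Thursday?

162

September 15, 1956 is a Saturday.
The range spans 568 days (inclusive of both endpoints).
568 = 7 × 81 + 1, so there are 81 full weeks plus 1 extra day.
Each full week contributes 2 days from the set (Tue, Thu): 81 × 2 = 162.
The 1 extra day is Saturday — none qualify.
Total: 162 + 0 = 162.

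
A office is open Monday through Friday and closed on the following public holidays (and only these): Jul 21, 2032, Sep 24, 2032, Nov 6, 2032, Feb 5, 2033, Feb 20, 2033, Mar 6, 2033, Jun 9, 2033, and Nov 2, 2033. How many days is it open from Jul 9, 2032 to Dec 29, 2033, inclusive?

Jul 9, 2032 is a Friday.
That's 539 days from start to end, counting both.
539 = 7 × 77, so the span is exactly 77 full weeks.
Each full week contributes 5 weekdays (Mon–Fri): 77 × 5 = 385.
Total: 385.
Holidays: Jul 21, 2032 (Wed); Sep 24, 2032 (Fri); Nov 6, 2032 (Sat); Feb 5, 2033 (Sat); Feb 20, 2033 (Sun); Mar 6, 2033 (Sun); Jun 9, 2033 (Thu); Nov 2, 2033 (Wed).
4 of the 8 holidays fall on weekdays; the rest are weekends and were already excluded.
Business days: 385 − 4 = 381.

381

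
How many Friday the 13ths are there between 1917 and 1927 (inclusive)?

Friday-the-13ths by year:
1917: Apr, Jul
1918: Sep, Dec
1919: Jun
1920: Feb, Aug
1921: May
1922: Jan, Oct
1923: Apr, Jul
1924: Jun
1925: Feb, Mar, Nov
1926: Aug
1927: May

18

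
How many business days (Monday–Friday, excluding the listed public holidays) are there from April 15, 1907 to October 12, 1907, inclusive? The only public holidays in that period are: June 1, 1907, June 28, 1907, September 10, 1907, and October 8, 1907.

127 business days

April 15, 1907 is a Monday.
From April 15, 1907 to October 12, 1907 is 181 days inclusive.
181 = 7 × 25 + 6, so there are 25 full weeks plus 6 extra days.
Each full week contributes 5 weekdays (Mon–Fri): 25 × 5 = 125.
The 6 extra days are Mon, Tue, Wed, Thu, Fri, Sat — 5 of them qualify.
Total: 125 + 5 = 130.
Holidays: June 1, 1907 (Sat); June 28, 1907 (Fri); September 10, 1907 (Tue); October 8, 1907 (Tue).
3 of the 4 holidays fall on weekdays; the rest are weekends and were already excluded.
Business days: 130 − 3 = 127.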